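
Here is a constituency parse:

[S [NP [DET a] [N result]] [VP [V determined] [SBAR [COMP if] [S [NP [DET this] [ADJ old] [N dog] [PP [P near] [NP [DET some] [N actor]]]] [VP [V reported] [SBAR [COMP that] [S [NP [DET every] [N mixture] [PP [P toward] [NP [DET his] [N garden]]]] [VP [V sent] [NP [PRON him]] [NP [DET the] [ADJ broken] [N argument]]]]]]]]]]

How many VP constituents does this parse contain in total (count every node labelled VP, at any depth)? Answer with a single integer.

3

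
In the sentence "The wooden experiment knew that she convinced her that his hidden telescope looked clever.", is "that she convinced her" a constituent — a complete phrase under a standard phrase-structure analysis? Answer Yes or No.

No

"that" belongs to the complementizer "that" while "her" belongs to the clause "she convinced her that his hidden telescope looked clever"; a span that runs across that boundary is not a single phrase.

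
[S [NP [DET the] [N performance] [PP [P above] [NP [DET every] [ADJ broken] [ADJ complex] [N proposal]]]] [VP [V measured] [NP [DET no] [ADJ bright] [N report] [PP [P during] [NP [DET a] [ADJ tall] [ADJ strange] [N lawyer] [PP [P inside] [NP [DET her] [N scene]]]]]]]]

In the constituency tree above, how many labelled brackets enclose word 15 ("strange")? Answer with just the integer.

6

Counting open brackets not yet closed at "strange": [S [VP [NP [PP [NP [ADJ = 6.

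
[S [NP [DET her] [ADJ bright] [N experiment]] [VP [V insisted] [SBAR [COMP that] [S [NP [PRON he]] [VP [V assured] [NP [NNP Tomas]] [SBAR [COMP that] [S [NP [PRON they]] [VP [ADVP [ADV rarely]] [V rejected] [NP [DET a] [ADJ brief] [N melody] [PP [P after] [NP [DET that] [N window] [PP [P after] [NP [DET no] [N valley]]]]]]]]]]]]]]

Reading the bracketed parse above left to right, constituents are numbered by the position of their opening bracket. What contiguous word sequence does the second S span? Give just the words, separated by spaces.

In left-to-right order the S constituents are "her bright experiment insisted that he assured Tomas that they rarely rejected a brief melody after that window after no valley"; "he assured Tomas that they rarely rejected a brief melody after that window after no valley"; "they rarely rejected a brief melody after that window after no valley". Number 2 is "he assured Tomas that they rarely rejected a brief melody after that window after no valley".

he assured Tomas that they rarely rejected a brief melody after that window after no valley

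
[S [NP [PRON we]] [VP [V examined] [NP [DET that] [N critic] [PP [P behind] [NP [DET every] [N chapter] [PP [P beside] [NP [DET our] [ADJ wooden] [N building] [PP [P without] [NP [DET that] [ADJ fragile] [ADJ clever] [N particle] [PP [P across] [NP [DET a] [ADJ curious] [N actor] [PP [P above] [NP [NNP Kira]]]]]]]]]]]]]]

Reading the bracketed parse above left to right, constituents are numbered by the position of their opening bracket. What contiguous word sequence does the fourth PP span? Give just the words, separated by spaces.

The PP opening brackets appear, in order, over: "behind every chapter beside our wooden building without that fragile clever particle across a curious actor above Kira"; "beside our wooden building without that fragile clever particle across a curious actor above Kira"; "without that fragile clever particle across a curious actor above Kira"; "across a curious actor above Kira"; "above Kira". The fourth one spans "across a curious actor above Kira".

across a curious actor above Kira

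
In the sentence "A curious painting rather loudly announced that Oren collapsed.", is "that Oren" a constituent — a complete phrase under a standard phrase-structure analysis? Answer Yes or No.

The sequence begins inside the complementizer "that" and ends inside the clause "Oren collapsed"; it crosses a phrase boundary, so no single node in the tree spans exactly those words.

No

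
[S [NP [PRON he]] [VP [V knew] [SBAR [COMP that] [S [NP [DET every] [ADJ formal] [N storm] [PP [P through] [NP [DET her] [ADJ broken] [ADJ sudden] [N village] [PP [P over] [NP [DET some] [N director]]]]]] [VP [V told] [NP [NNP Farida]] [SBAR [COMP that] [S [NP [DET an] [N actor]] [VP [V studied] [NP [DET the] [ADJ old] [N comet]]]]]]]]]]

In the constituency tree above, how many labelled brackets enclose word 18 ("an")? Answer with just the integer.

9

Counting open brackets not yet closed at "an": [S [VP [SBAR [S [VP [SBAR [S [NP [DET = 9.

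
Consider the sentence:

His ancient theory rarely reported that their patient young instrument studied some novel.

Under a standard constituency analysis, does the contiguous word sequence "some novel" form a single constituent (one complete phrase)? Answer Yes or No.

"some novel" is exactly the noun phrase [NP some novel], a complete constituent.

Yes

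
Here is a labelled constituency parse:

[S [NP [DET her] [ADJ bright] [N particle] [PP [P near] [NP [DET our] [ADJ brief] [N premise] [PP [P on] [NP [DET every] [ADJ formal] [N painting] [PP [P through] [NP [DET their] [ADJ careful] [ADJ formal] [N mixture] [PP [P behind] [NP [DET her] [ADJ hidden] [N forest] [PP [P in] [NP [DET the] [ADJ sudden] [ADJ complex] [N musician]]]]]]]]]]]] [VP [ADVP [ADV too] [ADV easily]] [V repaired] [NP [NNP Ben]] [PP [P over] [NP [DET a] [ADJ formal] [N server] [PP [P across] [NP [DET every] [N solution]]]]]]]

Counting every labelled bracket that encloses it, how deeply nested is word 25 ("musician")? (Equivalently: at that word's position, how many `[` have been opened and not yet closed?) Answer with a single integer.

13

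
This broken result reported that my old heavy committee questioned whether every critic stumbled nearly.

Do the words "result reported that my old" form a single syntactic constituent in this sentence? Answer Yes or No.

No

The sequence begins inside the noun phrase "this broken result" and ends inside the verb phrase "reported that my old heavy committee questioned whether every critic stumbled nearly"; it crosses a phrase boundary, so no single node in the tree spans exactly those words.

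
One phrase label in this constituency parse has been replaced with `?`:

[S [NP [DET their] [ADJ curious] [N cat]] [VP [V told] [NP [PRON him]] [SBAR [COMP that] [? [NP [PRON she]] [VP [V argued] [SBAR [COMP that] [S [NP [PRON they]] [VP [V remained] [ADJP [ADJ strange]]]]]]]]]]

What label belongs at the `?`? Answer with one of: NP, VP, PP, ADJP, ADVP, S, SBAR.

S

A constituent whose immediate children are NP, VP is a clause: S.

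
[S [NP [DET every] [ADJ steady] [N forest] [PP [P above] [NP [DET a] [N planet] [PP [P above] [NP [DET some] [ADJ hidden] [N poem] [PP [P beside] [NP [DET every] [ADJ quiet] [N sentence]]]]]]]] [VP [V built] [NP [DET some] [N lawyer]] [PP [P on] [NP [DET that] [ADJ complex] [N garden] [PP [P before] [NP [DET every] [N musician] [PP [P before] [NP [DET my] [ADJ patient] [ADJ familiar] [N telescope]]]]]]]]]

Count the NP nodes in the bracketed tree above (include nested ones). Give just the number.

Listing each NP by its span: [NP every steady forest above a planet above some hidden poem beside every quiet sentence]; [NP a planet above some hidden poem beside every quiet sentence]; [NP some hidden poem beside every quiet sentence]; [NP every quiet sentence]; [NP some lawyer]; [NP that complex garden before every musician before my patient familiar telescope] … — that makes 8.

8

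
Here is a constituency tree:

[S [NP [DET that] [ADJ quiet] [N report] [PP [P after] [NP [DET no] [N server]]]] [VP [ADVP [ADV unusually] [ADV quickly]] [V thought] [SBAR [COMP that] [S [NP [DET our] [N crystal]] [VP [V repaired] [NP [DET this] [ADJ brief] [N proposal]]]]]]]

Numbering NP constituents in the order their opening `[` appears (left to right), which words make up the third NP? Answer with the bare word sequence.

our crystal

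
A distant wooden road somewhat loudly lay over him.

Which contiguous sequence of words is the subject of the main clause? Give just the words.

In the main clause the verb is "lay"; the NP preceding it, "a distant wooden road", is the subject.

a distant wooden road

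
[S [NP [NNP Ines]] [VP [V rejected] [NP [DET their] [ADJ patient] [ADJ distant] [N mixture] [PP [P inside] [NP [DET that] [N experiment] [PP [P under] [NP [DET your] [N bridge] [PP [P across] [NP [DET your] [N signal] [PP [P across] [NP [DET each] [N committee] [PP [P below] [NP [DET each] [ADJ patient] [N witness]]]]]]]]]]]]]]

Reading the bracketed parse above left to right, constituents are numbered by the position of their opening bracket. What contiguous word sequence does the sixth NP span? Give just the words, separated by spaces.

Opening `[NP` markers occur at word positions 1, 3, 8, 11, 14, 17, 20; the sixth of these opens the constituent [NP each committee below each patient witness].

each committee below each patient witness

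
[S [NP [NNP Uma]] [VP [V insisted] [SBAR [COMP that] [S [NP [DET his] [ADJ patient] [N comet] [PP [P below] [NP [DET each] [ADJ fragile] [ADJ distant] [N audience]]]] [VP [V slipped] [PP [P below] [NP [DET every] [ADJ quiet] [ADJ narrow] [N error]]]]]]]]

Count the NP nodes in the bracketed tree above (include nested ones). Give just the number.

4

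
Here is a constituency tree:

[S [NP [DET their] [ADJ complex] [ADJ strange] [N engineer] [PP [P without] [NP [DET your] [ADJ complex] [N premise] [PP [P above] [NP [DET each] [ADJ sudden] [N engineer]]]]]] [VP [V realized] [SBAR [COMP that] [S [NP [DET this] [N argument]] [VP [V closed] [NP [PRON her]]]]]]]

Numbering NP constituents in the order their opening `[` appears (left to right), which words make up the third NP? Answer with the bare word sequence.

each sudden engineer

Opening `[NP` markers occur at word positions 1, 6, 10, 15, 18; the third of these opens the constituent [NP each sudden engineer].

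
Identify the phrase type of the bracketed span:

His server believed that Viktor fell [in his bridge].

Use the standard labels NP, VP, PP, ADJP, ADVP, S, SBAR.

PP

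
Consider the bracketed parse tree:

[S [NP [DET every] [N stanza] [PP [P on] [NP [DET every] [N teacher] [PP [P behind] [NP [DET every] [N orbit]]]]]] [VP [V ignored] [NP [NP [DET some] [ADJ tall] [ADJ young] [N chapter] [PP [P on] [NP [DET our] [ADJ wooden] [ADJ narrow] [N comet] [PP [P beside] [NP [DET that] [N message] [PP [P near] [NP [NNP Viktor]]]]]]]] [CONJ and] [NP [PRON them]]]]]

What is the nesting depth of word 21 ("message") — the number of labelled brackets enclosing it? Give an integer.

9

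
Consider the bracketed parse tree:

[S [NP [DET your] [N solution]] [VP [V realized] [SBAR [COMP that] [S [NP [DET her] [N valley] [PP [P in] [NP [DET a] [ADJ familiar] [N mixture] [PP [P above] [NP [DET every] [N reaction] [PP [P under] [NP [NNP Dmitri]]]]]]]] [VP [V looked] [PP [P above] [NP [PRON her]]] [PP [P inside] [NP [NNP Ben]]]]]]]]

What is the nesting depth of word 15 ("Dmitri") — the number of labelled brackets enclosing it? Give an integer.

12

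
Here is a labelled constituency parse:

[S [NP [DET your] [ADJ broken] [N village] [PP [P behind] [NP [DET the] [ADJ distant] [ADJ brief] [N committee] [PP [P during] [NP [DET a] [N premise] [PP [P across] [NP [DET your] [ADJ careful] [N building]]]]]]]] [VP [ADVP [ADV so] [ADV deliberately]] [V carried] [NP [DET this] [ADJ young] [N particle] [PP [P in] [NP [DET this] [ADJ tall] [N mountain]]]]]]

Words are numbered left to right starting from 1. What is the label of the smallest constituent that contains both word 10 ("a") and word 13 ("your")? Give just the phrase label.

NP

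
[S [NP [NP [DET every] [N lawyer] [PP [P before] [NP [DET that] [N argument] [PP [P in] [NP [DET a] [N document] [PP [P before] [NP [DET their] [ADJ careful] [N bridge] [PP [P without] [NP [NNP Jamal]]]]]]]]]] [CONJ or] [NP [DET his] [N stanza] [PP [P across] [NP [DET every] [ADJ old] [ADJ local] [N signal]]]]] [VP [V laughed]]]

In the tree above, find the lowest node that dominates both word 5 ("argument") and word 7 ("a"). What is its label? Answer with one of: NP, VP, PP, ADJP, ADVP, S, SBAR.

The smallest bracket enclosing both words is [NP that argument in a document before their careful bridge without Jamal], so the label is NP.

NP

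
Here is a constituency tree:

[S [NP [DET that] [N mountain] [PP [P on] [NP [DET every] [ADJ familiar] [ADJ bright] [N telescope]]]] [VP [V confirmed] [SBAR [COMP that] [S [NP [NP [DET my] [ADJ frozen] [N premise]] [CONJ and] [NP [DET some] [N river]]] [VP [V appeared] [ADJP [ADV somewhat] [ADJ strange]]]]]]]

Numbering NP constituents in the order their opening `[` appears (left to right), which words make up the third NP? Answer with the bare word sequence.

my frozen premise and some river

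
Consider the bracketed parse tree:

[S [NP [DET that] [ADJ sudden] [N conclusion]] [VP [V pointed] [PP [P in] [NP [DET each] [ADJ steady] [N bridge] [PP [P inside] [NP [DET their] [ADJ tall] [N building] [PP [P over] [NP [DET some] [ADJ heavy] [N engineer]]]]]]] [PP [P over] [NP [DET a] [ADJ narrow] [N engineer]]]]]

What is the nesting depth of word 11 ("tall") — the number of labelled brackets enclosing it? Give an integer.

The word sits inside ADJ, which is inside NP, inside PP, inside NP, inside PP, inside VP, inside S — 7 brackets in all.

7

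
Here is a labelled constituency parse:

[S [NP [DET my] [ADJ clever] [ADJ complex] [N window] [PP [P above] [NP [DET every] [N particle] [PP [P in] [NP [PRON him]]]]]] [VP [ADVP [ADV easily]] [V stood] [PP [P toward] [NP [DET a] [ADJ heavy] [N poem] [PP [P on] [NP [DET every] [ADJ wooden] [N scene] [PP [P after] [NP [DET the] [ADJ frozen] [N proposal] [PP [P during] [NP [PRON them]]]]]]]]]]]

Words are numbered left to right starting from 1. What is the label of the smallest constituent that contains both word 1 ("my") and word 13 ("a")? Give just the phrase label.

Word 1 lies under S → NP → DET; word 13 lies under S → VP → PP → NP → DET. The lowest shared node is the S.

S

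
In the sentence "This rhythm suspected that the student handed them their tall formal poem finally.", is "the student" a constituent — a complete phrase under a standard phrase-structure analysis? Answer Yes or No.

"the student" is exactly the noun phrase [NP the student], a complete constituent.

Yes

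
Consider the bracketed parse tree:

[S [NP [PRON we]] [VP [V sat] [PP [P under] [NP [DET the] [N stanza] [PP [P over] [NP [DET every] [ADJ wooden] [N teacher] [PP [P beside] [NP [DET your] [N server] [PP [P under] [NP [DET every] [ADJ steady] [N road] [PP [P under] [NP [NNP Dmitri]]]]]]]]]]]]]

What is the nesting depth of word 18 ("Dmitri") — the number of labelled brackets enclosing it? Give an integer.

13

The word sits inside NNP, which is inside NP, inside PP, inside NP, inside PP, inside NP, inside PP, inside NP, inside PP, inside NP, inside PP, inside VP, inside S — 13 brackets in all.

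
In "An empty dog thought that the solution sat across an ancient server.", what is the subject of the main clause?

an empty dog

"an empty dog" is the NP that combines with the VP headed by "thought" to form the main clause — the subject.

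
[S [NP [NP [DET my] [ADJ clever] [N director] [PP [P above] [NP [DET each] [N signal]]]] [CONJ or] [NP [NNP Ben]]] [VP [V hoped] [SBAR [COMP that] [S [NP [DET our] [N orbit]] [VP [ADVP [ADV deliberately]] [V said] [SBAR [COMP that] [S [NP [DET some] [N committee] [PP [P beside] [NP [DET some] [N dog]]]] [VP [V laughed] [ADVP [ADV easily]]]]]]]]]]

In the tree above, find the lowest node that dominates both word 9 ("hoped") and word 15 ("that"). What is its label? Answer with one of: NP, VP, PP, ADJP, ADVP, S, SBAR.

VP

Word 9 lies under S → VP → V; word 15 lies under S → VP → SBAR → S → VP → SBAR → COMP. The lowest shared node is the VP.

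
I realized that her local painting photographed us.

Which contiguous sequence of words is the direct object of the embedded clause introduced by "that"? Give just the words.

us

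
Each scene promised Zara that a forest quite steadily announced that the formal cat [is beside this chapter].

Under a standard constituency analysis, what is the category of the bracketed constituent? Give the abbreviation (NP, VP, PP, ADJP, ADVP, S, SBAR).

VP

"is" is the head of the bracketed span, so the span is a verb phrase: VP.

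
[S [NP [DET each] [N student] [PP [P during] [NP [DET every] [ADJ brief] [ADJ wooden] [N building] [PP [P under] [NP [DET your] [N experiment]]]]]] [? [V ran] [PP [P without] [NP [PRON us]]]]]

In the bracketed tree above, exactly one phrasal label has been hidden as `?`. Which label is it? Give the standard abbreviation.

VP

Looking at what the `?` directly dominates — V 'ran', PP — this is a verb phrase (VP).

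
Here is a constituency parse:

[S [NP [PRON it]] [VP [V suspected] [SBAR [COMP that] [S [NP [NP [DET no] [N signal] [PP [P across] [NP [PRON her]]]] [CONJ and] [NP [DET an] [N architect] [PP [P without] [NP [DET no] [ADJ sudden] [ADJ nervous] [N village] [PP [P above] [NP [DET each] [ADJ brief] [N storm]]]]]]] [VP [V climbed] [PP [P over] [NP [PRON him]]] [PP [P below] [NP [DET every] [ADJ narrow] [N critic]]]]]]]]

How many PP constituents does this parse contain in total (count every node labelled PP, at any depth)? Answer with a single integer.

Scanning left to right, an opening `[PP` appears at word positions 6, 11, 16, 21, 23 — 5 in total.

5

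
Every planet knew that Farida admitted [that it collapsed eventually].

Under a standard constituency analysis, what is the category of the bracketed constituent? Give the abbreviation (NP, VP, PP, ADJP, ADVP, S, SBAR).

SBAR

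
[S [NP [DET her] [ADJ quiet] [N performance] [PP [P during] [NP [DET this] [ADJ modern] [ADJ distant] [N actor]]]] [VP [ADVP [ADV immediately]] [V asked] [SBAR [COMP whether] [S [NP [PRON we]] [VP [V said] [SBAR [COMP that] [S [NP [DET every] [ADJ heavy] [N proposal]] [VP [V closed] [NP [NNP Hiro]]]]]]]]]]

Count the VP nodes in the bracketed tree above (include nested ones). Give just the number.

Scanning left to right, an opening `[VP` appears at word positions 9, 13, 18 — 3 in total.

3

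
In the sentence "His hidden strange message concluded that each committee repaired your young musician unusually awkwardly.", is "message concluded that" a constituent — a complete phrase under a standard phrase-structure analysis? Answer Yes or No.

No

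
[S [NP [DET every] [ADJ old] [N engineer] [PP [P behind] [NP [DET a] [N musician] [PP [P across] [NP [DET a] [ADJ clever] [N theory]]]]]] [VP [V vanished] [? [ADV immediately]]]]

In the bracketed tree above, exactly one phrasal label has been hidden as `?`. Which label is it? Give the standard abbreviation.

The `?` node immediately contains: ADV 'immediately'. That is the internal structure of an adverb phrase, so the label is ADVP.

ADVP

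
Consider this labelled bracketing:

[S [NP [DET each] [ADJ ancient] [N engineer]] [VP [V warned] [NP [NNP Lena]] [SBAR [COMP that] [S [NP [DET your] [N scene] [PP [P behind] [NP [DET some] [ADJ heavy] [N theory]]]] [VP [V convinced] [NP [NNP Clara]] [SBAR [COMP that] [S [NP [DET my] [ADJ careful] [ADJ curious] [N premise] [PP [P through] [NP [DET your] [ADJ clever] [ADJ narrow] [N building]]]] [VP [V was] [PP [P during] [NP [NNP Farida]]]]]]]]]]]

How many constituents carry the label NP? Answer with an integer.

The NP constituents are: [NP each ancient engineer]; [NP Lena]; [NP your scene behind some heavy theory]; [NP some heavy theory]; [NP Clara]; [NP my careful curious premise through your clever narrow building] …. Total: 8.

8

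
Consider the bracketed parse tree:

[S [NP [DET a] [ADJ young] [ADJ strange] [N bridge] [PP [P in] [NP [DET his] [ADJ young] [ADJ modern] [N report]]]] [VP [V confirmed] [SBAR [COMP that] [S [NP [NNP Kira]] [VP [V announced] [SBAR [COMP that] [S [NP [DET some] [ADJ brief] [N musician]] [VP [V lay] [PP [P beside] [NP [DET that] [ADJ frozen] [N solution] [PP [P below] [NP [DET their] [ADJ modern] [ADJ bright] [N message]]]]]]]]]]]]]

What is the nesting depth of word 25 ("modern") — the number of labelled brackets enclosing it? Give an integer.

Path from the root down to the word: S → VP → SBAR → S → VP → SBAR → S → VP → PP → NP → PP → NP → ADJ. That is 13 enclosing brackets.

13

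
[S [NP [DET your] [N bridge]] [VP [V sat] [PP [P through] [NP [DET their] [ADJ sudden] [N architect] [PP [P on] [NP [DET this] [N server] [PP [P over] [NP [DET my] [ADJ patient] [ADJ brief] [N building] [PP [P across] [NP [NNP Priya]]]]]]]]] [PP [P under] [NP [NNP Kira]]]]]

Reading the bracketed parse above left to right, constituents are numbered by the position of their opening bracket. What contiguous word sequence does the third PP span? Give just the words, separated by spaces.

Opening `[PP` markers occur at word positions 4, 8, 11, 16, 18; the third of these opens the constituent [PP over my patient brief building across Priya].

over my patient brief building across Priya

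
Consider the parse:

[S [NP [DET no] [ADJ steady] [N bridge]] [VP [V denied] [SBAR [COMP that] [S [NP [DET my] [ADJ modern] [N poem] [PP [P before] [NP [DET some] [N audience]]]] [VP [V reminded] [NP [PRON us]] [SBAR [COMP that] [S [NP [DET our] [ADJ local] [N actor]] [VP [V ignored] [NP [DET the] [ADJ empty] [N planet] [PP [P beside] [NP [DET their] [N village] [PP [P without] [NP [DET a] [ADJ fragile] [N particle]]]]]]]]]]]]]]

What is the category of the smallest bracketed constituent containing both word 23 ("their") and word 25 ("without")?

NP

The smallest bracket enclosing both words is [NP their village without a fragile particle], so the label is NP.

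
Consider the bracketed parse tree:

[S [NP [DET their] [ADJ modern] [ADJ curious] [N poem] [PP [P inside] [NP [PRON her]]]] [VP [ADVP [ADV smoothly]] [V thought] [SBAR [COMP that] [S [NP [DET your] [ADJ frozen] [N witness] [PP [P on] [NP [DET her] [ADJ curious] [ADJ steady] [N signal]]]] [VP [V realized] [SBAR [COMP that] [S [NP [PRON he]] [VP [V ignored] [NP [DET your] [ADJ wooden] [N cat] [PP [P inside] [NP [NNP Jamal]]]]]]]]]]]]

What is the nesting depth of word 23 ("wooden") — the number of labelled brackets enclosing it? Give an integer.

Counting open brackets not yet closed at "wooden": [S [VP [SBAR [S [VP [SBAR [S [VP [NP [ADJ = 10.

10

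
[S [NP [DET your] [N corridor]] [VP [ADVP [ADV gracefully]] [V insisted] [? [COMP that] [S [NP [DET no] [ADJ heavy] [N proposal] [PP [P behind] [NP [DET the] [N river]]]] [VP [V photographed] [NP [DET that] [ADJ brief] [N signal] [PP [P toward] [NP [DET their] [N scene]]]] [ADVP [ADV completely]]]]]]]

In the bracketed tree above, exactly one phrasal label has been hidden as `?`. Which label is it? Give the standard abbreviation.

SBAR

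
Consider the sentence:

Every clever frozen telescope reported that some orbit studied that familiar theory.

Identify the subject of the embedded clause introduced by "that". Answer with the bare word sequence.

some orbit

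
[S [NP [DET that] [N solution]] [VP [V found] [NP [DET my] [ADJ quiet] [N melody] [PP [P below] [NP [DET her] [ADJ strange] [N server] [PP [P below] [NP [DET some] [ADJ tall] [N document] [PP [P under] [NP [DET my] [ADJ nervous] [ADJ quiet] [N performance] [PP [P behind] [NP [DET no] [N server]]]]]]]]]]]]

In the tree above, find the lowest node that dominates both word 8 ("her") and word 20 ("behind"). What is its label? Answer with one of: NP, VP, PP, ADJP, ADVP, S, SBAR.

Word 8 lies under S → VP → NP → PP → NP → DET; word 20 lies under S → VP → NP → PP → NP → PP → NP → PP → NP → PP → P. The lowest shared node is the NP.

NP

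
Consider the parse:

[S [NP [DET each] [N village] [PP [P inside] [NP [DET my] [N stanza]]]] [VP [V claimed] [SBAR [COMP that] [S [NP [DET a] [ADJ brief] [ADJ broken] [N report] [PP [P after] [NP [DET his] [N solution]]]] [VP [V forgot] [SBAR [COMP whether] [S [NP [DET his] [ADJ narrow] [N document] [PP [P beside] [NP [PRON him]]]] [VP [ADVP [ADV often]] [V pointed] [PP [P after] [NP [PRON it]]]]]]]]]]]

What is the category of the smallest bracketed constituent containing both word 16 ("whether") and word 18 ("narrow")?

SBAR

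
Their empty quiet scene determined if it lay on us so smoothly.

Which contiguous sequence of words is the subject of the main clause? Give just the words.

their empty quiet scene

In the main clause the verb is "determined"; the NP preceding it, "their empty quiet scene", is the subject.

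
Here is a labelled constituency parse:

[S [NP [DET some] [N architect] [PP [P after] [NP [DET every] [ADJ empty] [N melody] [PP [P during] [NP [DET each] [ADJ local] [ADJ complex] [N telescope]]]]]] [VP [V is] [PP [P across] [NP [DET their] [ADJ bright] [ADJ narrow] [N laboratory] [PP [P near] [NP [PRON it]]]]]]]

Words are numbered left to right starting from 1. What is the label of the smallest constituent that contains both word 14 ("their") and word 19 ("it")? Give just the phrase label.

NP

The smallest bracket enclosing both words is [NP their bright narrow laboratory near it], so the label is NP.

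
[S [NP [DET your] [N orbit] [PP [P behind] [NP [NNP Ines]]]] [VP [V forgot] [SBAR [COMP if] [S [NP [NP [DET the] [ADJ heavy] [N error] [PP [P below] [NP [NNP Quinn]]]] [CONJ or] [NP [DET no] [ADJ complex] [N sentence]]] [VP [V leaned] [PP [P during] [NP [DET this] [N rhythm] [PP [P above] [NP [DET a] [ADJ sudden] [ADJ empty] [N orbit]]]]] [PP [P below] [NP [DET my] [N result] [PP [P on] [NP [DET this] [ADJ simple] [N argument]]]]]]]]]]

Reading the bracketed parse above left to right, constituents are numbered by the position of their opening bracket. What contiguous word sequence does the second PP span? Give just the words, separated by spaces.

The PP opening brackets appear, in order, over: "behind Ines"; "below Quinn"; "during this rhythm above a sudden empty orbit"; "above a sudden empty orbit"; "below my result on this simple argument"; "on this simple argument". The second one spans "below Quinn".

below Quinn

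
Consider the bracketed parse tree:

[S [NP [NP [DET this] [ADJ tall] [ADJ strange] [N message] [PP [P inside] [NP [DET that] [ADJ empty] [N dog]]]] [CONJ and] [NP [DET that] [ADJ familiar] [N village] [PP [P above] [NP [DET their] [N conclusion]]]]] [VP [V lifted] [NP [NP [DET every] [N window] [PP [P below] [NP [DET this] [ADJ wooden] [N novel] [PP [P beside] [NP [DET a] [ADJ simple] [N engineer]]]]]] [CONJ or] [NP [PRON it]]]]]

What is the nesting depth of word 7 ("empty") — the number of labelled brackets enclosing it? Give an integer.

6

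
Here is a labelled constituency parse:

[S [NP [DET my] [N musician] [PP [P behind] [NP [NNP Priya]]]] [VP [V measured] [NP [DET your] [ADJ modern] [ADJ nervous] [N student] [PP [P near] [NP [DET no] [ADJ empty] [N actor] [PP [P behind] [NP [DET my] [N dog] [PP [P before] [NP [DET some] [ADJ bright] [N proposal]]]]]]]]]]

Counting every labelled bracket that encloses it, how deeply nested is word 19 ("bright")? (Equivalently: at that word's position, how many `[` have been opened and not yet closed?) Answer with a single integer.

10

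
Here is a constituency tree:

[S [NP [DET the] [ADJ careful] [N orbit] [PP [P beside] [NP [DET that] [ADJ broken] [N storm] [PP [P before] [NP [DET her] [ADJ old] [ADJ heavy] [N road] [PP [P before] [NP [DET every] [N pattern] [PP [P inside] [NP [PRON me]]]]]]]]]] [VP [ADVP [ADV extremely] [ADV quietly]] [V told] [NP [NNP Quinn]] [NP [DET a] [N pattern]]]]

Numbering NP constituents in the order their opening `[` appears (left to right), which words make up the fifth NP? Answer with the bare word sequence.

me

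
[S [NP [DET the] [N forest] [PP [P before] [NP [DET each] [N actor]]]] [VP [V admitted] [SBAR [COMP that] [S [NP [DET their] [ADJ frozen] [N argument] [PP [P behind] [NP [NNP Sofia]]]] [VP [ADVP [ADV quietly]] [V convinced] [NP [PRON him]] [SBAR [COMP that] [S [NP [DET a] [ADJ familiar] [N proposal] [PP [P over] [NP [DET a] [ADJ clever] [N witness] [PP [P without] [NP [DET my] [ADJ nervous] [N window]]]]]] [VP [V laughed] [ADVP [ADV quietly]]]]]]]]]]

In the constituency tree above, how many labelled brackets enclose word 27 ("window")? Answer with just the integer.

Counting open brackets not yet closed at "window": [S [VP [SBAR [S [VP [SBAR [S [NP [PP [NP [PP [NP [N = 13.

13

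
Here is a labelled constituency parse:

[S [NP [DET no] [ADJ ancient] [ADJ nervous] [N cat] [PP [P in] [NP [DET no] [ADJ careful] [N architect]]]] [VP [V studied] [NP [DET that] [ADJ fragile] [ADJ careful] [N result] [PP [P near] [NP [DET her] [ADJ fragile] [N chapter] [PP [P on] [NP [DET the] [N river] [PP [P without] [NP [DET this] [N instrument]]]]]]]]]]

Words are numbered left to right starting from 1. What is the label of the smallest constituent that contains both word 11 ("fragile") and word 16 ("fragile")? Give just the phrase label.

NP

The smallest bracket enclosing both words is [NP that fragile careful result near her fragile chapter on the river without this instrument], so the label is NP.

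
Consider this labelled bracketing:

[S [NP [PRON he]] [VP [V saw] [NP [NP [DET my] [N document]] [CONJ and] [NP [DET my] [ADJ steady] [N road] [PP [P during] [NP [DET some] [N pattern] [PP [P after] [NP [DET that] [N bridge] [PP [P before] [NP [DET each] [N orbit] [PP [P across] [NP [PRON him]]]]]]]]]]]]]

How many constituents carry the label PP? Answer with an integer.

4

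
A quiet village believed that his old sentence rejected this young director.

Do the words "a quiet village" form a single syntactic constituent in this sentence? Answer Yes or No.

Yes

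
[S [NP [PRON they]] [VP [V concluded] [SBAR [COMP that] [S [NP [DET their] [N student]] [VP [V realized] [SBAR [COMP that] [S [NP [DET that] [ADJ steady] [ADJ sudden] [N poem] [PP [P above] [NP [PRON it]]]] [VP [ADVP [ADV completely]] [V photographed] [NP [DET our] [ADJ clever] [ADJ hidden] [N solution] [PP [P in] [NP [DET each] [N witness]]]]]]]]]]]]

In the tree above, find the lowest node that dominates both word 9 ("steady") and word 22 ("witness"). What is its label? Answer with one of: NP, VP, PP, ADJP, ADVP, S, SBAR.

S

Word 9 lies under S → VP → SBAR → S → VP → SBAR → S → NP → ADJ; word 22 lies under S → VP → SBAR → S → VP → SBAR → S → VP → NP → PP → NP → N. The lowest shared node is the S.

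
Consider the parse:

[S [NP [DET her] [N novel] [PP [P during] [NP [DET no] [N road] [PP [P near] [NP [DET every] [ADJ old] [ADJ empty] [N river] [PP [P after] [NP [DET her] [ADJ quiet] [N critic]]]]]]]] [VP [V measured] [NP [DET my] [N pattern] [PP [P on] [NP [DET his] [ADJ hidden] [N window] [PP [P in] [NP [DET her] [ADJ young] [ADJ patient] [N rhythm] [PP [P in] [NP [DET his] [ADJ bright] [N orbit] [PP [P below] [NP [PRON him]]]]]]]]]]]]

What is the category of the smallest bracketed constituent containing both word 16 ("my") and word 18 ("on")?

NP

The smallest bracket enclosing both words is [NP my pattern on his hidden window in her young patient rhythm in his bright orbit below him], so the label is NP.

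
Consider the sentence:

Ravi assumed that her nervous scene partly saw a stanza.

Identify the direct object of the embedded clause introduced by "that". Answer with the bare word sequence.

a stanza

Within the embedded clause introduced by "that", the direct object of "saw" is "a stanza".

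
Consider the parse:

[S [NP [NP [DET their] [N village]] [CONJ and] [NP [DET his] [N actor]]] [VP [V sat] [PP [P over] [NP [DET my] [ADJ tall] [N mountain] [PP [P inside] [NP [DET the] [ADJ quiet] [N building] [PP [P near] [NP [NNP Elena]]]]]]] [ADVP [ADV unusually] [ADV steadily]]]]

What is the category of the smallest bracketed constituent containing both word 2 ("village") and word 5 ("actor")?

NP

Both words fall inside [NP their village and his actor] (words 1–5), and no smaller constituent contains them both. Label: NP.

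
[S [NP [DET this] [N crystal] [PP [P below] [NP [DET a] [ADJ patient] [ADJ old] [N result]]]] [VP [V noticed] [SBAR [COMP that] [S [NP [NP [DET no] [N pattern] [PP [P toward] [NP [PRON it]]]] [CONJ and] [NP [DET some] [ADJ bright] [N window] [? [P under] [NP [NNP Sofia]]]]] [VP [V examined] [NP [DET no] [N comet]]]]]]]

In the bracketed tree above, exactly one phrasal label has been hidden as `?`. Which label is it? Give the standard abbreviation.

The `?` node immediately contains: P 'under', NP. That is the internal structure of a prepositional phrase, so the label is PP.

PP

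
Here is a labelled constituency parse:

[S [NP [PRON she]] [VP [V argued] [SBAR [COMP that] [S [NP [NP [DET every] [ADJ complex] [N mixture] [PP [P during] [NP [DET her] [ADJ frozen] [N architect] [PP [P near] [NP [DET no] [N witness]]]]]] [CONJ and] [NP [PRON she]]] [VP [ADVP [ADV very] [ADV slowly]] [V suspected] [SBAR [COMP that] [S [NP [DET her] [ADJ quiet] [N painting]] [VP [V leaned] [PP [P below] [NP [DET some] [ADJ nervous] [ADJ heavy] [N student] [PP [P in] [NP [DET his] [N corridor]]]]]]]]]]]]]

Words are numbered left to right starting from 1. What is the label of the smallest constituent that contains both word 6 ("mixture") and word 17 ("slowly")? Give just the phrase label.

S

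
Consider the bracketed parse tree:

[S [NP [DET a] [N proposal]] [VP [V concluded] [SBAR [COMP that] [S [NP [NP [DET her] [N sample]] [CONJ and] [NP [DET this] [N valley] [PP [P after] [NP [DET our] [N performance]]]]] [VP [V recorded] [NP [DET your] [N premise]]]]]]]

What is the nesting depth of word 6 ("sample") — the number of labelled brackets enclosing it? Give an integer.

7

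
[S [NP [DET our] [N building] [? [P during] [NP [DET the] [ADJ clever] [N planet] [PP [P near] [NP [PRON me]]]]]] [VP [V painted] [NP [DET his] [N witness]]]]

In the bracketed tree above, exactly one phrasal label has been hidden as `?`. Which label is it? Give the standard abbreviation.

Looking at what the `?` directly dominates — P 'during', NP — this is a prepositional phrase (PP).

PP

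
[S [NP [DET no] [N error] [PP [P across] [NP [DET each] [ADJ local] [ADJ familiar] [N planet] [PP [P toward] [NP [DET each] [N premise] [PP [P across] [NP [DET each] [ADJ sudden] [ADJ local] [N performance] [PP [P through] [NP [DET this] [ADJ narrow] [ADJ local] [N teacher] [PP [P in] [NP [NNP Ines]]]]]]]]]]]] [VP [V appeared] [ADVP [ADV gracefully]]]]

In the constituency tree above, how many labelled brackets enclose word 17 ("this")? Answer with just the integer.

11

The word sits inside DET, which is inside NP, inside PP, inside NP, inside PP, inside NP, inside PP, inside NP, inside PP, inside NP, inside S — 11 brackets in all.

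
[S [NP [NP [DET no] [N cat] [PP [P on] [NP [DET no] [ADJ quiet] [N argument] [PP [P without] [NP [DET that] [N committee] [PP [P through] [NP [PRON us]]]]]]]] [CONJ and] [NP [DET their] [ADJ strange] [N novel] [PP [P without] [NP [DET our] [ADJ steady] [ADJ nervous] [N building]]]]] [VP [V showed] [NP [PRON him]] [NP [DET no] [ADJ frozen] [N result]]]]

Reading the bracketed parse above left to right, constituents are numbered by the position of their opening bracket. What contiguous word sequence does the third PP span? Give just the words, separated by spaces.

through us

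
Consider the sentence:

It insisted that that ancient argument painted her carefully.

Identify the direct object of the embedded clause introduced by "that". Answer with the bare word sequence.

her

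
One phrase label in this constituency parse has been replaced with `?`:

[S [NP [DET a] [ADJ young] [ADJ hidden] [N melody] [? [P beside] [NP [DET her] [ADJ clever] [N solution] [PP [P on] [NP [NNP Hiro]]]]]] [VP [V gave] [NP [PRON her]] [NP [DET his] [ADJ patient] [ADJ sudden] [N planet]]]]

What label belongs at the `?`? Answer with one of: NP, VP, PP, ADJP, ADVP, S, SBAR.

PP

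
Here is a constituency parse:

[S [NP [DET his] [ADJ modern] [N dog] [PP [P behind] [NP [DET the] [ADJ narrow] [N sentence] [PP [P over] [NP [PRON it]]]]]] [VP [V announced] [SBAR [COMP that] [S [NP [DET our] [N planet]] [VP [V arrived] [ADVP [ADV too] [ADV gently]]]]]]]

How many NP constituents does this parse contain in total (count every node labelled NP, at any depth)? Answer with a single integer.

Scanning left to right, an opening `[NP` appears at word positions 1, 5, 9, 12 — 4 in total.

4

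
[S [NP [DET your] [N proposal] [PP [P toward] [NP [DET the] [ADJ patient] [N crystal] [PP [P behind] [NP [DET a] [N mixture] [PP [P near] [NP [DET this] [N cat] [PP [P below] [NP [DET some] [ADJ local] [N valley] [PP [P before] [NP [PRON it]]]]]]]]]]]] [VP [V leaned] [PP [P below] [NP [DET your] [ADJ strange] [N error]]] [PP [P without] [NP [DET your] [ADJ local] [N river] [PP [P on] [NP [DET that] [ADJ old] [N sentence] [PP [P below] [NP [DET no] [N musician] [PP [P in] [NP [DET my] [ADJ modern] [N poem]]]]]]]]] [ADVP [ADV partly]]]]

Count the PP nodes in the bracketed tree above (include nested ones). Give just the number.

10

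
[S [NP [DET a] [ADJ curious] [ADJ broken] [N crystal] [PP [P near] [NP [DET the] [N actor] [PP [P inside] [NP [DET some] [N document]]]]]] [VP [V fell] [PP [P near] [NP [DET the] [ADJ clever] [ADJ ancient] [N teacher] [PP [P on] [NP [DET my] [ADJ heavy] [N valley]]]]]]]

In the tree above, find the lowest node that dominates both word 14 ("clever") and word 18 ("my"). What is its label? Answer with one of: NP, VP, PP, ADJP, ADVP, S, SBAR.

NP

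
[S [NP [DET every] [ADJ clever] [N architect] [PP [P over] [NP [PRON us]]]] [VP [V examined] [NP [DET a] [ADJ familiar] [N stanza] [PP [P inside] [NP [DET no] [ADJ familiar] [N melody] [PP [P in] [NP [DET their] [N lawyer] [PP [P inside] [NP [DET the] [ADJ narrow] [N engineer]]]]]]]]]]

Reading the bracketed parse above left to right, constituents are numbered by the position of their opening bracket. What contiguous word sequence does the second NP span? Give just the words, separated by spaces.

us

Opening `[NP` markers occur at word positions 1, 5, 7, 11, 15, 18; the second of these opens the constituent [NP us].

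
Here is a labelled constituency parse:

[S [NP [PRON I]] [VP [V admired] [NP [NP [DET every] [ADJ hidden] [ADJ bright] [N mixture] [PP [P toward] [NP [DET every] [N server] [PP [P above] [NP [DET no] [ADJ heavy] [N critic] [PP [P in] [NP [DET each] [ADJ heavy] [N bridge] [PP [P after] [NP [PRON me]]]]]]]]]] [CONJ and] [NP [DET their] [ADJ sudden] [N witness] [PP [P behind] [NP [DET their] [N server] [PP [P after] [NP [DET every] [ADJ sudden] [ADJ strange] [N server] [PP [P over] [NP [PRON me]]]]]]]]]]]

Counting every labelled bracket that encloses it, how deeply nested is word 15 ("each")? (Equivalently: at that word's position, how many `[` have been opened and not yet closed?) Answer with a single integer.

The word sits inside DET, which is inside NP, inside PP, inside NP, inside PP, inside NP, inside PP, inside NP, inside NP, inside VP, inside S — 11 brackets in all.

11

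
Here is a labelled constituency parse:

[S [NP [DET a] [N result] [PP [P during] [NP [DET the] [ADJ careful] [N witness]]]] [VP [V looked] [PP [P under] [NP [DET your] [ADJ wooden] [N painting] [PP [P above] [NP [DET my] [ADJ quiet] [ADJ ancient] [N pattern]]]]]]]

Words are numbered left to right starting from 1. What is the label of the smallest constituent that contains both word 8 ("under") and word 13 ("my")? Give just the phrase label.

PP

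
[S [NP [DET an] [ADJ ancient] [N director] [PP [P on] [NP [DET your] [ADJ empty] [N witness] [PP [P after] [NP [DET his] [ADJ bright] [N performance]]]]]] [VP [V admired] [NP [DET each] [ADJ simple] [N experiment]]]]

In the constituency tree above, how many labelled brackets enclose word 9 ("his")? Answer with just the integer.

The word sits inside DET, which is inside NP, inside PP, inside NP, inside PP, inside NP, inside S — 7 brackets in all.

7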